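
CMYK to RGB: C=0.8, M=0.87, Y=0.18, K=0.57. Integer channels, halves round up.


R = 255 × (1-C) × (1-K) = 255 × 0.20 × 0.43 = 21.93 → 22
G = 255 × (1-M) × (1-K) = 255 × 0.13 × 0.43 = 14.2545 → 14
B = 255 × (1-Y) × (1-K) = 255 × 0.82 × 0.43 = 89.913 → 90
= RGB(22, 14, 90)


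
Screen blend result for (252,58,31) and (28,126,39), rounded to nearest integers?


Screen: C = 255 - (255-A)×(255-B)/255, rounded to nearest integer
R: 255 - (255-252)×(255-28)/255 = 255 - 681/255 ≈ 255 - 2.671 = 252.329 → 252
G: 255 - (255-58)×(255-126)/255 = 255 - 25413/255 ≈ 255 - 99.659 = 155.341 → 155
B: 255 - (255-31)×(255-39)/255 = 255 - 48384/255 ≈ 255 - 189.741 = 65.259 → 65
= RGB(252, 155, 65)


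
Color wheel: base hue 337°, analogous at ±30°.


Base hue: 337°
Left analog: (337 - 30) mod 360 = 307°
Right analog: (337 + 30) mod 360 = 7°
Analogous hues = 307° and 7°


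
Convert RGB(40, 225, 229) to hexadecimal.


R = 40 → 28 (hex)
G = 225 → E1 (hex)
B = 229 → E5 (hex)
Hex = #28E1E5


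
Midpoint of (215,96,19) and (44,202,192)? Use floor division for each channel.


Midpoint: each channel = ⌊(C₁+C₂)/2⌋
R: ⌊(215+44)/2⌋ = 129
G: ⌊(96+202)/2⌋ = 149
B: ⌊(19+192)/2⌋ = 105
= RGB(129, 149, 105)


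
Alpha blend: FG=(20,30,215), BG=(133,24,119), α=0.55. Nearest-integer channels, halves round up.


C = α×F + (1-α)×B, with 1-α = 0.45
R: 0.55×20 + 0.45×133 = 11.00 + 59.85 = 70.85 → 71
G: 0.55×30 + 0.45×24 = 16.50 + 10.80 = 27.30 → 27
B: 0.55×215 + 0.45×119 = 118.25 + 53.55 = 171.80 → 172
= RGB(71, 27, 172)


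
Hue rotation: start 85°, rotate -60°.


New hue = (H + rotation) mod 360
New hue = (85 -60) mod 360
= 25 mod 360
= 25°


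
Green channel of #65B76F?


Color: #65B76F
R = 65 = 101
G = B7 = 183
B = 6F = 111
Green = 183


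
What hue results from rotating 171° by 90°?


New hue = (H + rotation) mod 360
New hue = (171 + 90) mod 360
= 261 mod 360
= 261°


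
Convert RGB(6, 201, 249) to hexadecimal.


R = 6 → 06 (hex)
G = 201 → C9 (hex)
B = 249 → F9 (hex)
Hex = #06C9F9


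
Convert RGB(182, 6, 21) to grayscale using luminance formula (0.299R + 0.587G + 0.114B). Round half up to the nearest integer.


Gray = 0.299×R + 0.587×G + 0.114×B
Gray = 0.299×182 + 0.587×6 + 0.114×21
Gray = 54.418 + 3.522 + 2.394
Gray = 60.334 → round half up → 60
Gray = 60


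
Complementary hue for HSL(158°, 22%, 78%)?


Complement = opposite side of color wheel = hue + 180°
H' = (158 + 180) mod 360 = 338°
S and L unchanged.
= HSL(338°, 22%, 78%)


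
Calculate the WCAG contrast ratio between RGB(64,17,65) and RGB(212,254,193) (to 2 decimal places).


Linearize each sRGB channel c=v/255: c/12.92 if c ≤ 0.04045 else ((c+0.055)/1.055)^2.4
L = 0.2126×R_lin + 0.7152×G_lin + 0.0722×B_lin
Color 1 (64,17,65):
  R=64: 64/255≈0.2510 > 0.04045 → ((0.2510+0.055)/1.055)^2.4 ≈ 0.05127
  G=17: 17/255≈0.0667 > 0.04045 → ((0.0667+0.055)/1.055)^2.4 ≈ 0.00561
  B=65: 65/255≈0.2549 > 0.04045 → ((0.2549+0.055)/1.055)^2.4 ≈ 0.05286
  L1 = 0.2126×0.05127 + 0.7152×0.00561 + 0.0722×0.05286 ≈ 0.01873
Color 2 (212,254,193):
  R=212: 212/255≈0.8314 > 0.04045 → ((0.8314+0.055)/1.055)^2.4 ≈ 0.65837
  G=254: 254/255≈0.9961 > 0.04045 → ((0.9961+0.055)/1.055)^2.4 ≈ 0.99110
  B=193: 193/255≈0.7569 > 0.04045 → ((0.7569+0.055)/1.055)^2.4 ≈ 0.53328
  L2 = 0.2126×0.65837 + 0.7152×0.99110 + 0.0722×0.53328 ≈ 0.88731
Lighter = 0.88731, Darker = 0.01873
Ratio = (L_lighter + 0.05) / (L_darker + 0.05)
Ratio = (0.88731 + 0.05) / (0.01873 + 0.05) = 0.93731 / 0.06873 ≈ 13.6385
Ratio ≈ 13.64:1


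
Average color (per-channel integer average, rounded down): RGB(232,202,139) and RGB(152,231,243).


Midpoint: each channel = ⌊(C₁+C₂)/2⌋
R: ⌊(232+152)/2⌋ = 192
G: ⌊(202+231)/2⌋ = 216
B: ⌊(139+243)/2⌋ = 191
= RGB(192, 216, 191)


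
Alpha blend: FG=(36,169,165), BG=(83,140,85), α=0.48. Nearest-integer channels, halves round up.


C = α×F + (1-α)×B, with 1-α = 0.52
R: 0.48×36 + 0.52×83 = 17.28 + 43.16 = 60.44 → 60
G: 0.48×169 + 0.52×140 = 81.12 + 72.80 = 153.92 → 154
B: 0.48×165 + 0.52×85 = 79.20 + 44.20 = 123.40 → 123
= RGB(60, 154, 123)


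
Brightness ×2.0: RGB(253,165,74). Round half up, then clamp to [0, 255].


Multiply each channel by 2.0, round half up, clamp to [0, 255]
R: 253×2.0 = 506 → clamp → 255
G: 165×2.0 = 330 → clamp → 255
B: 74×2.0 = 148
= RGB(255, 255, 148)


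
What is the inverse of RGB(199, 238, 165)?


Invert: (255-R, 255-G, 255-B)
R: 255-199 = 56
G: 255-238 = 17
B: 255-165 = 90
= RGB(56, 17, 90)


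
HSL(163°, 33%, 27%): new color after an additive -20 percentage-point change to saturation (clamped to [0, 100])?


Original S = 33%
Adjustment = -20 percentage points
New S = 33 + (-20) = 13
Clamp to [0, 100] → 13
= HSL(163°, 13%, 27%)


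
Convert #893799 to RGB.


89 → 137 (R)
37 → 55 (G)
99 → 153 (B)
= RGB(137, 55, 153)


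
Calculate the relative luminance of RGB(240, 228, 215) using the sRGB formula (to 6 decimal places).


Linearize each channel (sRGB transfer function): c = v/255; c_lin = c/12.92 if c ≤ 0.04045, else ((c+0.055)/1.055)^2.4
  R: 240/255 ≈ 0.941176 > 0.04045 → ((0.941176+0.055)/1.055)^2.4 ≈ 0.871367
  G: 228/255 ≈ 0.894118 > 0.04045 → ((0.894118+0.055)/1.055)^2.4 ≈ 0.775822
  B: 215/255 ≈ 0.843137 > 0.04045 → ((0.843137+0.055)/1.055)^2.4 ≈ 0.679542
R_lin = 0.871367, G_lin = 0.775822, B_lin = 0.679542
L = 0.2126×R + 0.7152×G + 0.0722×B
L = 0.2126×0.871367 + 0.7152×0.775822 + 0.0722×0.679542
L ≈ 0.789184


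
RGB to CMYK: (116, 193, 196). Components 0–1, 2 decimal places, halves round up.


R'=116/255≈0.4549, G'=193/255≈0.7569, B'=196/255≈0.7686
K = 1 - max(R',G',B') = 1 - 196/255 = 59/255 = 0.23137… → 0.23
(1-R'-K)/(1-K) simplifies to (max-R)/max with max = 196:
C = (196-116)/196 = 80/196 = 0.40816… → 0.41
M = (196-193)/196 = 3/196 = 0.01530… → 0.02
Y = (196-196)/196 = 0/196 = 0 → 0.00
= CMYK(0.41, 0.02, 0.00, 0.23)


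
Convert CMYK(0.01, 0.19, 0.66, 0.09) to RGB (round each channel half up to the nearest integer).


R = 255 × (1-C) × (1-K) = 255 × 0.99 × 0.91 = 229.7295 → 230
G = 255 × (1-M) × (1-K) = 255 × 0.81 × 0.91 = 187.9605 → 188
B = 255 × (1-Y) × (1-K) = 255 × 0.34 × 0.91 = 78.897 → 79
= RGB(230, 188, 79)


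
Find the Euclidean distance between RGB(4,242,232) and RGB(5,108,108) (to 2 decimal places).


d = √[(R₁-R₂)² + (G₁-G₂)² + (B₁-B₂)²]
d = √[(4-5)² + (242-108)² + (232-108)²]
d = √[1 + 17956 + 15376]
d = √33333
d ≈ 182.57


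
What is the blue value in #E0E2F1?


Color: #E0E2F1
R = E0 = 224
G = E2 = 226
B = F1 = 241
Blue = 241


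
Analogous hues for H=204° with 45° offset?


Base hue: 204°
Left analog: (204 - 45) mod 360 = 159°
Right analog: (204 + 45) mod 360 = 249°
Analogous hues = 159° and 249°


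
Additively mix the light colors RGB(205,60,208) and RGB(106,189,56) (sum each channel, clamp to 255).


Additive: each channel = min(255, C₁+C₂)
R: 205+106 = 311 → 255
G: 60+189 = 249 → 249
B: 208+56 = 264 → 255
= RGB(255, 249, 255)


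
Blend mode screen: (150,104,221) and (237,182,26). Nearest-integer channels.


Screen: C = 255 - (255-A)×(255-B)/255, rounded to nearest integer
R: 255 - (255-150)×(255-237)/255 = 255 - 1890/255 ≈ 255 - 7.412 = 247.588 → 248
G: 255 - (255-104)×(255-182)/255 = 255 - 11023/255 ≈ 255 - 43.227 = 211.773 → 212
B: 255 - (255-221)×(255-26)/255 = 255 - 7786/255 ≈ 255 - 30.533 = 224.467 → 224
= RGB(248, 212, 224)


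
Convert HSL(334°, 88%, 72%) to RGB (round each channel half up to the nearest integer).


H=334°, S=0.88, L=0.72
C = (1-|2L-1|)×S = (1-|0.44|)×0.88 = 0.4928
H' = H/60 = 334/60 ≈ 5.5667; X = C×(1-|H' mod 2 - 1|) ≈ 0.2135
m = L - C/2 = 0.72 - 0.2464 = 0.4736
Sector ⌊H'⌋ = 5 → (R',G',B') = (0.4928, 0.0, ≈0.2135)
RGB = ((R'+m)×255, (G'+m)×255, (B'+m)×255) = (246.432, 120.768, 175.2224)
Round half up → RGB(246, 121, 175)


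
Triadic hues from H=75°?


Triadic: equally spaced at 120° intervals
H1 = 75°
H2 = (75 + 120) mod 360 = 195°
H3 = (75 + 240) mod 360 = 315°
Triadic = 75°, 195°, 315°


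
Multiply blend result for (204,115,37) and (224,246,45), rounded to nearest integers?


Multiply: C = A×B/255, rounded to nearest integer
R: 204×224/255 = 45696/255 ≈ 179.200 → 179
G: 115×246/255 = 28290/255 ≈ 110.941 → 111
B: 37×45/255 = 1665/255 ≈ 6.529 → 7
= RGB(179, 111, 7)


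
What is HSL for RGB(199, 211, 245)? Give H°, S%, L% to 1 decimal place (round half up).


Normalize: R'=199/255≈0.7804, G'=211/255≈0.8275, B'=245/255≈0.9608
Max=245/255, Min=199/255, Δ=Max-Min=46/255
L = (Max+Min)/2 = (245+199)/510 = 444/510 = 0.87058… → L = 87.1%
L > 0.5 → S = Δ/(2-Max-Min) = 46/(510-245-199) = 46/66 = 0.69696… → S = 69.7%
(the 1/255 factors cancel in S and H, so raw channel differences can be used)
Max is B' → H = 60 × ((R-G)/Δ + 4) = 60 × ((199-211)/46 + 4)
  -12/46 + 4 = -0.2608… + 4 = 3.7391…
  H = 60 × 3.7391… = 224.347…° → H = 224.3°
= HSL(224.3°, 69.7%, 87.1%)


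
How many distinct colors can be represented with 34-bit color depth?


Colors = 2^bits = 2^34
= 17,179,869,184 colors


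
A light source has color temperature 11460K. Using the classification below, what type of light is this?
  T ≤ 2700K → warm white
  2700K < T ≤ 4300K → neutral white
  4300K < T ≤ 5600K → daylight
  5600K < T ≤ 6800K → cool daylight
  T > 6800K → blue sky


Temperature: 11460K
11460K > 6800K → blue sky
Classification: blue sky


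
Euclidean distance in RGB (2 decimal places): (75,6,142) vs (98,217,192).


d = √[(R₁-R₂)² + (G₁-G₂)² + (B₁-B₂)²]
d = √[(75-98)² + (6-217)² + (142-192)²]
d = √[529 + 44521 + 2500]
d = √47550
d ≈ 218.06


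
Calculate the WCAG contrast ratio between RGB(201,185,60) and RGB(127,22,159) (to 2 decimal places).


Linearize each sRGB channel c=v/255: c/12.92 if c ≤ 0.04045 else ((c+0.055)/1.055)^2.4
L = 0.2126×R_lin + 0.7152×G_lin + 0.0722×B_lin
Color 1 (201,185,60):
  R=201: 201/255≈0.7882 > 0.04045 → ((0.7882+0.055)/1.055)^2.4 ≈ 0.58408
  G=185: 185/255≈0.7255 > 0.04045 → ((0.7255+0.055)/1.055)^2.4 ≈ 0.48515
  B=60: 60/255≈0.2353 > 0.04045 → ((0.2353+0.055)/1.055)^2.4 ≈ 0.04519
  L1 = 0.2126×0.58408 + 0.7152×0.48515 + 0.0722×0.04519 ≈ 0.47442
Color 2 (127,22,159):
  R=127: 127/255≈0.4980 > 0.04045 → ((0.4980+0.055)/1.055)^2.4 ≈ 0.21223
  G=22: 22/255≈0.0863 > 0.04045 → ((0.0863+0.055)/1.055)^2.4 ≈ 0.00802
  B=159: 159/255≈0.6235 > 0.04045 → ((0.6235+0.055)/1.055)^2.4 ≈ 0.34670
  L2 = 0.2126×0.21223 + 0.7152×0.00802 + 0.0722×0.34670 ≈ 0.07589
Lighter = 0.47442, Darker = 0.07589
Ratio = (L_lighter + 0.05) / (L_darker + 0.05)
Ratio = (0.47442 + 0.05) / (0.07589 + 0.05) = 0.52442 / 0.12589 ≈ 4.1657
Ratio ≈ 4.17:1


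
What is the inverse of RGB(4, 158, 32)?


Invert: (255-R, 255-G, 255-B)
R: 255-4 = 251
G: 255-158 = 97
B: 255-32 = 223
= RGB(251, 97, 223)


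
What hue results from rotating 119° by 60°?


New hue = (H + rotation) mod 360
New hue = (119 + 60) mod 360
= 179 mod 360
= 179°


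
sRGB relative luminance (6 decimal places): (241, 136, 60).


Linearize each channel (sRGB transfer function): c = v/255; c_lin = c/12.92 if c ≤ 0.04045, else ((c+0.055)/1.055)^2.4
  R: 241/255 ≈ 0.945098 > 0.04045 → ((0.945098+0.055)/1.055)^2.4 ≈ 0.879622
  G: 136/255 ≈ 0.533333 > 0.04045 → ((0.533333+0.055)/1.055)^2.4 ≈ 0.246201
  B: 60/255 ≈ 0.235294 > 0.04045 → ((0.235294+0.055)/1.055)^2.4 ≈ 0.045186
R_lin = 0.879622, G_lin = 0.246201, B_lin = 0.045186
L = 0.2126×R + 0.7152×G + 0.0722×B
L = 0.2126×0.879622 + 0.7152×0.246201 + 0.0722×0.045186
L ≈ 0.366353


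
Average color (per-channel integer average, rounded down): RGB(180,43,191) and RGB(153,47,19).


Midpoint: each channel = ⌊(C₁+C₂)/2⌋
R: ⌊(180+153)/2⌋ = 166
G: ⌊(43+47)/2⌋ = 45
B: ⌊(191+19)/2⌋ = 105
= RGB(166, 45, 105)


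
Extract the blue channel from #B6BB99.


Color: #B6BB99
R = B6 = 182
G = BB = 187
B = 99 = 153
Blue = 153


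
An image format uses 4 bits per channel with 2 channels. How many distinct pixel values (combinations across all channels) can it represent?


Total bits = 4 bits/channel × 2 channels = 8 bits
Distinct pixel values = 2^8
= 256 pixel values


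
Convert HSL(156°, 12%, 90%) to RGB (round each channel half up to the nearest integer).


H=156°, S=0.12, L=0.90
C = (1-|2L-1|)×S = (1-|0.80|)×0.12 = 0.024
H' = H/60 = 156/60 ≈ 2.6000; X = C×(1-|H' mod 2 - 1|) = 0.0144
m = L - C/2 = 0.90 - 0.012 = 0.888
Sector ⌊H'⌋ = 2 → (R',G',B') = (0.0, 0.024, 0.0144)
RGB = ((R'+m)×255, (G'+m)×255, (B'+m)×255) = (226.44, 232.56, 230.112)
Round half up → RGB(226, 233, 230)


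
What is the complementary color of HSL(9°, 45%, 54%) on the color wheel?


Complement = opposite side of color wheel = hue + 180°
H' = (9 + 180) mod 360 = 189°
S and L unchanged.
= HSL(189°, 45%, 54%)


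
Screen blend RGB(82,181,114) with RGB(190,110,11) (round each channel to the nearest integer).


Screen: C = 255 - (255-A)×(255-B)/255, rounded to nearest integer
R: 255 - (255-82)×(255-190)/255 = 255 - 11245/255 ≈ 255 - 44.098 = 210.902 → 211
G: 255 - (255-181)×(255-110)/255 = 255 - 10730/255 ≈ 255 - 42.078 = 212.922 → 213
B: 255 - (255-114)×(255-11)/255 = 255 - 34404/255 ≈ 255 - 134.918 = 120.082 → 120
= RGB(211, 213, 120)


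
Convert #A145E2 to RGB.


A1 → 161 (R)
45 → 69 (G)
E2 → 226 (B)
= RGB(161, 69, 226)


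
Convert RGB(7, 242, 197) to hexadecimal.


R = 7 → 07 (hex)
G = 242 → F2 (hex)
B = 197 → C5 (hex)
Hex = #07F2C5


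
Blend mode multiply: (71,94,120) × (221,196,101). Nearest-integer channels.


Multiply: C = A×B/255, rounded to nearest integer
R: 71×221/255 = 15691/255 ≈ 61.533 → 62
G: 94×196/255 = 18424/255 ≈ 72.251 → 72
B: 120×101/255 = 12120/255 ≈ 47.529 → 48
= RGB(62, 72, 48)


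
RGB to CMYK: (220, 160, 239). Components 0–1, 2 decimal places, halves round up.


R'=220/255≈0.8627, G'=160/255≈0.6275, B'=239/255≈0.9373
K = 1 - max(R',G',B') = 1 - 239/255 = 16/255 = 0.06274… → 0.06
(1-R'-K)/(1-K) simplifies to (max-R)/max with max = 239:
C = (239-220)/239 = 19/239 = 0.07949… → 0.08
M = (239-160)/239 = 79/239 = 0.33054… → 0.33
Y = (239-239)/239 = 0/239 = 0 → 0.00
= CMYK(0.08, 0.33, 0.00, 0.06)


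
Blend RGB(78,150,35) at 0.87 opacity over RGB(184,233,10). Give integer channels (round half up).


C = α×F + (1-α)×B, with 1-α = 0.13
R: 0.87×78 + 0.13×184 = 67.86 + 23.92 = 91.78 → 92
G: 0.87×150 + 0.13×233 = 130.50 + 30.29 = 160.79 → 161
B: 0.87×35 + 0.13×10 = 30.45 + 1.30 = 31.75 → 32
= RGB(92, 161, 32)


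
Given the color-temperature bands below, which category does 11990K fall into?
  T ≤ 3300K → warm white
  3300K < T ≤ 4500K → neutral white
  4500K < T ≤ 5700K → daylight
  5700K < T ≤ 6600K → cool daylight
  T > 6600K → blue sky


Temperature: 11990K
11990K > 6600K → blue sky
Classification: blue sky


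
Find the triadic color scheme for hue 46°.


Triadic: equally spaced at 120° intervals
H1 = 46°
H2 = (46 + 120) mod 360 = 166°
H3 = (46 + 240) mod 360 = 286°
Triadic = 46°, 166°, 286°


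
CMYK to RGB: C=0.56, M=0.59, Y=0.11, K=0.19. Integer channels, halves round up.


R = 255 × (1-C) × (1-K) = 255 × 0.44 × 0.81 = 90.882 → 91
G = 255 × (1-M) × (1-K) = 255 × 0.41 × 0.81 = 84.6855 → 85
B = 255 × (1-Y) × (1-K) = 255 × 0.89 × 0.81 = 183.8295 → 184
= RGB(91, 85, 184)


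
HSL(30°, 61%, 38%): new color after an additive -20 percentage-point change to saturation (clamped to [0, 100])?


Original S = 61%
Adjustment = -20 percentage points
New S = 61 + (-20) = 41
Clamp to [0, 100] → 41
= HSL(30°, 41%, 38%)


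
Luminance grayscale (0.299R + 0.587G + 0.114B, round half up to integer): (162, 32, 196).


Gray = 0.299×R + 0.587×G + 0.114×B
Gray = 0.299×162 + 0.587×32 + 0.114×196
Gray = 48.438 + 18.784 + 22.344
Gray = 89.566 → round half up → 90
Gray = 90


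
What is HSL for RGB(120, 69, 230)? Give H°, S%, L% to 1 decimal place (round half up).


Normalize: R'=120/255≈0.4706, G'=69/255≈0.2706, B'=230/255≈0.9020
Max=230/255, Min=69/255, Δ=Max-Min=161/255
L = (Max+Min)/2 = (230+69)/510 = 299/510 = 0.58627… → L = 58.6%
L > 0.5 → S = Δ/(2-Max-Min) = 161/(510-230-69) = 161/211 = 0.76303… → S = 76.3%
(the 1/255 factors cancel in S and H, so raw channel differences can be used)
Max is B' → H = 60 × ((R-G)/Δ + 4) = 60 × ((120-69)/161 + 4)
  51/161 + 4 = 0.3167… + 4 = 4.3167…
  H = 60 × 4.3167… = 259.006…° → H = 259.0°
= HSL(259.0°, 76.3%, 58.6%)


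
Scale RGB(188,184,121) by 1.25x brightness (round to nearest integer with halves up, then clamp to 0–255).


Multiply each channel by 1.25, round half up, clamp to [0, 255]
R: 188×1.25 = 235
G: 184×1.25 = 230
B: 121×1.25 = 151.25 → round → 151
= RGB(235, 230, 151)


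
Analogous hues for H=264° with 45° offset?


Base hue: 264°
Left analog: (264 - 45) mod 360 = 219°
Right analog: (264 + 45) mod 360 = 309°
Analogous hues = 219° and 309°


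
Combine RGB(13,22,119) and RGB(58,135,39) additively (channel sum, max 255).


Additive: each channel = min(255, C₁+C₂)
R: 13+58 = 71 → 71
G: 22+135 = 157 → 157
B: 119+39 = 158 → 158
= RGB(71, 157, 158)


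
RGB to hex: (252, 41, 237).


R = 252 → FC (hex)
G = 41 → 29 (hex)
B = 237 → ED (hex)
Hex = #FC29ED


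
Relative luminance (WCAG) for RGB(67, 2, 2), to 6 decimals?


Linearize each channel (sRGB transfer function): c = v/255; c_lin = c/12.92 if c ≤ 0.04045, else ((c+0.055)/1.055)^2.4
  R: 67/255 ≈ 0.262745 > 0.04045 → ((0.262745+0.055)/1.055)^2.4 ≈ 0.056128
  G: 2/255 ≈ 0.007843 ≤ 0.04045 → 0.007843/12.92 ≈ 0.000607
  B: 2/255 ≈ 0.007843 ≤ 0.04045 → 0.007843/12.92 ≈ 0.000607
R_lin = 0.056128, G_lin = 0.000607, B_lin = 0.000607
L = 0.2126×R + 0.7152×G + 0.0722×B
L = 0.2126×0.056128 + 0.7152×0.000607 + 0.0722×0.000607
L ≈ 0.012411


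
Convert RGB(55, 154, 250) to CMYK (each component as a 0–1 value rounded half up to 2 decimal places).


R'=55/255≈0.2157, G'=154/255≈0.6039, B'=250/255≈0.9804
K = 1 - max(R',G',B') = 1 - 250/255 = 5/255 = 0.01960… → 0.02
(1-R'-K)/(1-K) simplifies to (max-R)/max with max = 250:
C = (250-55)/250 = 195/250 = 0.78 → 0.78
M = (250-154)/250 = 96/250 = 0.384 → 0.38
Y = (250-250)/250 = 0/250 = 0 → 0.00
= CMYK(0.78, 0.38, 0.00, 0.02)


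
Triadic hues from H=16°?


Triadic: equally spaced at 120° intervals
H1 = 16°
H2 = (16 + 120) mod 360 = 136°
H3 = (16 + 240) mod 360 = 256°
Triadic = 16°, 136°, 256°


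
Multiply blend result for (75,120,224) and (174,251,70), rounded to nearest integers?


Multiply: C = A×B/255, rounded to nearest integer
R: 75×174/255 = 13050/255 ≈ 51.176 → 51
G: 120×251/255 = 30120/255 ≈ 118.118 → 118
B: 224×70/255 = 15680/255 ≈ 61.490 → 61
= RGB(51, 118, 61)


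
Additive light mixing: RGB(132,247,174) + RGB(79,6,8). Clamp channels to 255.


Additive: each channel = min(255, C₁+C₂)
R: 132+79 = 211 → 211
G: 247+6 = 253 → 253
B: 174+8 = 182 → 182
= RGB(211, 253, 182)


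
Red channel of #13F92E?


Color: #13F92E
R = 13 = 19
G = F9 = 249
B = 2E = 46
Red = 19


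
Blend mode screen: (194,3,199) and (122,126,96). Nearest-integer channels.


Screen: C = 255 - (255-A)×(255-B)/255, rounded to nearest integer
R: 255 - (255-194)×(255-122)/255 = 255 - 8113/255 ≈ 255 - 31.816 = 223.184 → 223
G: 255 - (255-3)×(255-126)/255 = 255 - 32508/255 ≈ 255 - 127.482 = 127.518 → 128
B: 255 - (255-199)×(255-96)/255 = 255 - 8904/255 ≈ 255 - 34.918 = 220.082 → 220
= RGB(223, 128, 220)


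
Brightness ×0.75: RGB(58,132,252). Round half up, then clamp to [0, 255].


Multiply each channel by 0.75, round half up, clamp to [0, 255]
R: 58×0.75 = 43.5 → round → 44
G: 132×0.75 = 99
B: 252×0.75 = 189
= RGB(44, 99, 189)


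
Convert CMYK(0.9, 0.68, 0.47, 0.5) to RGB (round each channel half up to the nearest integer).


R = 255 × (1-C) × (1-K) = 255 × 0.10 × 0.50 = 12.75 → 13
G = 255 × (1-M) × (1-K) = 255 × 0.32 × 0.50 = 40.8 → 41
B = 255 × (1-Y) × (1-K) = 255 × 0.53 × 0.50 = 67.575 → 68
= RGB(13, 41, 68)


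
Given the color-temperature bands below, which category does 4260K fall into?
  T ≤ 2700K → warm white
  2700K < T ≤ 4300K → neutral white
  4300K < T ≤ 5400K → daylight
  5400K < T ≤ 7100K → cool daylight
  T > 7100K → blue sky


Temperature: 4260K
2700K < 4260K ≤ 4300K → neutral white
Classification: neutral white


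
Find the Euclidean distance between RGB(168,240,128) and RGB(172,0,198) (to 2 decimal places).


d = √[(R₁-R₂)² + (G₁-G₂)² + (B₁-B₂)²]
d = √[(168-172)² + (240-0)² + (128-198)²]
d = √[16 + 57600 + 4900]
d = √62516
d ≈ 250.03


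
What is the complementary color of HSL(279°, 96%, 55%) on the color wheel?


Complement = opposite side of color wheel = hue + 180°
H' = (279 + 180) mod 360 = 99°
S and L unchanged.
= HSL(99°, 96%, 55%)


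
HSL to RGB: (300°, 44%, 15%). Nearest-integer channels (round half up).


H=300°, S=0.44, L=0.15
C = (1-|2L-1|)×S = (1-|-0.70|)×0.44 = 0.132
H' = H/60 = 300/60 ≈ 5.0000; X = C×(1-|H' mod 2 - 1|) = 0.132
m = L - C/2 = 0.15 - 0.066 = 0.084
Sector ⌊H'⌋ = 5 → (R',G',B') = (0.132, 0.0, 0.132)
RGB = ((R'+m)×255, (G'+m)×255, (B'+m)×255) = (55.08, 21.42, 55.08)
Round half up → RGB(55, 21, 55)


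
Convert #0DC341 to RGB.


0D → 13 (R)
C3 → 195 (G)
41 → 65 (B)
= RGB(13, 195, 65)


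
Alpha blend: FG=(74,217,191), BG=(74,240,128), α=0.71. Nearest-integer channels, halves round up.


C = α×F + (1-α)×B, with 1-α = 0.29
R: 0.71×74 + 0.29×74 = 52.54 + 21.46 = 74.00 → 74
G: 0.71×217 + 0.29×240 = 154.07 + 69.60 = 223.67 → 224
B: 0.71×191 + 0.29×128 = 135.61 + 37.12 = 172.73 → 173
= RGB(74, 224, 173)


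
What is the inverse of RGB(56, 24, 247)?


Invert: (255-R, 255-G, 255-B)
R: 255-56 = 199
G: 255-24 = 231
B: 255-247 = 8
= RGB(199, 231, 8)


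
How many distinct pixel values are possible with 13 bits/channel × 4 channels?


Total bits = 13 bits/channel × 4 channels = 52 bits
Distinct pixel values = 2^52
= 4,503,599,627,370,496 pixel values


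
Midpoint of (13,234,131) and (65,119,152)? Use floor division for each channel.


Midpoint: each channel = ⌊(C₁+C₂)/2⌋
R: ⌊(13+65)/2⌋ = 39
G: ⌊(234+119)/2⌋ = 176
B: ⌊(131+152)/2⌋ = 141
= RGB(39, 176, 141)


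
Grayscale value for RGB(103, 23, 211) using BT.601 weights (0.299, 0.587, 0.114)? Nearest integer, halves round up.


Gray = 0.299×R + 0.587×G + 0.114×B
Gray = 0.299×103 + 0.587×23 + 0.114×211
Gray = 30.797 + 13.501 + 24.054
Gray = 68.352 → round half up → 68
Gray = 68


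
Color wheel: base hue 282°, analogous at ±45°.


Base hue: 282°
Left analog: (282 - 45) mod 360 = 237°
Right analog: (282 + 45) mod 360 = 327°
Analogous hues = 237° and 327°


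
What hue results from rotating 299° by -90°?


New hue = (H + rotation) mod 360
New hue = (299 -90) mod 360
= 209 mod 360
= 209°


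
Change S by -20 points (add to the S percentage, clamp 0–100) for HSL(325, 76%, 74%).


Original S = 76%
Adjustment = -20 percentage points
New S = 76 + (-20) = 56
Clamp to [0, 100] → 56
= HSL(325°, 56%, 74%)


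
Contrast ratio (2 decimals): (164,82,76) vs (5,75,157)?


Linearize each sRGB channel c=v/255: c/12.92 if c ≤ 0.04045 else ((c+0.055)/1.055)^2.4
L = 0.2126×R_lin + 0.7152×G_lin + 0.0722×B_lin
Color 1 (164,82,76):
  R=164: 164/255≈0.6431 > 0.04045 → ((0.6431+0.055)/1.055)^2.4 ≈ 0.37124
  G=82: 82/255≈0.3216 > 0.04045 → ((0.3216+0.055)/1.055)^2.4 ≈ 0.08438
  B=76: 76/255≈0.2980 > 0.04045 → ((0.2980+0.055)/1.055)^2.4 ≈ 0.07227
  L1 = 0.2126×0.37124 + 0.7152×0.08438 + 0.0722×0.07227 ≈ 0.14449
Color 2 (5,75,157):
  R=5: 5/255≈0.0196 ≤ 0.04045 → 0.0196/12.92 ≈ 0.00152
  G=75: 75/255≈0.2941 > 0.04045 → ((0.2941+0.055)/1.055)^2.4 ≈ 0.07036
  B=157: 157/255≈0.6157 > 0.04045 → ((0.6157+0.055)/1.055)^2.4 ≈ 0.33716
  L2 = 0.2126×0.00152 + 0.7152×0.07036 + 0.0722×0.33716 ≈ 0.07499
Lighter = 0.14449, Darker = 0.07499
Ratio = (L_lighter + 0.05) / (L_darker + 0.05)
Ratio = (0.14449 + 0.05) / (0.07499 + 0.05) = 0.19449 / 0.12499 ≈ 1.5561
Ratio ≈ 1.56:1


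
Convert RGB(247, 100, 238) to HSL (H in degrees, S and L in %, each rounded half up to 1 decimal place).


Normalize: R'=247/255≈0.9686, G'=100/255≈0.3922, B'=238/255≈0.9333
Max=247/255, Min=100/255, Δ=Max-Min=147/255
L = (Max+Min)/2 = (247+100)/510 = 347/510 = 0.68039… → L = 68.0%
L > 0.5 → S = Δ/(2-Max-Min) = 147/(510-247-100) = 147/163 = 0.90184… → S = 90.2%
(the 1/255 factors cancel in S and H, so raw channel differences can be used)
Max is R' → H = 60 × (((G-B)/Δ) mod 6) = 60 × (((100-238)/147) mod 6)
  (-138)/147 = -0.9387…; negative, so add 6 → 5.0612…
  H = 60 × 5.0612… = 303.673…° → H = 303.7°
= HSL(303.7°, 90.2%, 68.0%)


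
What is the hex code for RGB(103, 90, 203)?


R = 103 → 67 (hex)
G = 90 → 5A (hex)
B = 203 → CB (hex)
Hex = #675ACB


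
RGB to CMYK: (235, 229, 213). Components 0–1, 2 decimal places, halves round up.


R'=235/255≈0.9216, G'=229/255≈0.8980, B'=213/255≈0.8353
K = 1 - max(R',G',B') = 1 - 235/255 = 20/255 = 0.07843… → 0.08
(1-R'-K)/(1-K) simplifies to (max-R)/max with max = 235:
C = (235-235)/235 = 0/235 = 0 → 0.00
M = (235-229)/235 = 6/235 = 0.02553… → 0.03
Y = (235-213)/235 = 22/235 = 0.09361… → 0.09
= CMYK(0.00, 0.03, 0.09, 0.08)


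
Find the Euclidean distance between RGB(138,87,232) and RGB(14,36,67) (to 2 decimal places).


d = √[(R₁-R₂)² + (G₁-G₂)² + (B₁-B₂)²]
d = √[(138-14)² + (87-36)² + (232-67)²]
d = √[15376 + 2601 + 27225]
d = √45202
d ≈ 212.61


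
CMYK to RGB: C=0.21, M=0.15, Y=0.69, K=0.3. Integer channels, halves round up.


R = 255 × (1-C) × (1-K) = 255 × 0.79 × 0.70 = 141.015 → 141
G = 255 × (1-M) × (1-K) = 255 × 0.85 × 0.70 = 151.725 → 152
B = 255 × (1-Y) × (1-K) = 255 × 0.31 × 0.70 = 55.335 → 55
= RGB(141, 152, 55)


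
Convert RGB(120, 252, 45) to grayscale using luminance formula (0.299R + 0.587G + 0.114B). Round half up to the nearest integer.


Gray = 0.299×R + 0.587×G + 0.114×B
Gray = 0.299×120 + 0.587×252 + 0.114×45
Gray = 35.880 + 147.924 + 5.130
Gray = 188.934 → round half up → 189
Gray = 189


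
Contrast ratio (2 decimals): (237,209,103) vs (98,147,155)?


Linearize each sRGB channel c=v/255: c/12.92 if c ≤ 0.04045 else ((c+0.055)/1.055)^2.4
L = 0.2126×R_lin + 0.7152×G_lin + 0.0722×B_lin
Color 1 (237,209,103):
  R=237: 237/255≈0.9294 > 0.04045 → ((0.9294+0.055)/1.055)^2.4 ≈ 0.84687
  G=209: 209/255≈0.8196 > 0.04045 → ((0.8196+0.055)/1.055)^2.4 ≈ 0.63760
  B=103: 103/255≈0.4039 > 0.04045 → ((0.4039+0.055)/1.055)^2.4 ≈ 0.13563
  L1 = 0.2126×0.84687 + 0.7152×0.63760 + 0.0722×0.13563 ≈ 0.64585
Color 2 (98,147,155):
  R=98: 98/255≈0.3843 > 0.04045 → ((0.3843+0.055)/1.055)^2.4 ≈ 0.12214
  G=147: 147/255≈0.5765 > 0.04045 → ((0.5765+0.055)/1.055)^2.4 ≈ 0.29177
  B=155: 155/255≈0.6078 > 0.04045 → ((0.6078+0.055)/1.055)^2.4 ≈ 0.32778
  L2 = 0.2126×0.12214 + 0.7152×0.29177 + 0.0722×0.32778 ≈ 0.25831
Lighter = 0.64585, Darker = 0.25831
Ratio = (L_lighter + 0.05) / (L_darker + 0.05)
Ratio = (0.64585 + 0.05) / (0.25831 + 0.05) = 0.69585 / 0.30831 ≈ 2.2570
Ratio ≈ 2.26:1


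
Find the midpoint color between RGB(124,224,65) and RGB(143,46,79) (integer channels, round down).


Midpoint: each channel = ⌊(C₁+C₂)/2⌋
R: ⌊(124+143)/2⌋ = 133
G: ⌊(224+46)/2⌋ = 135
B: ⌊(65+79)/2⌋ = 72
= RGB(133, 135, 72)


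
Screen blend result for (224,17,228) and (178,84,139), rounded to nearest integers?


Screen: C = 255 - (255-A)×(255-B)/255, rounded to nearest integer
R: 255 - (255-224)×(255-178)/255 = 255 - 2387/255 ≈ 255 - 9.361 = 245.639 → 246
G: 255 - (255-17)×(255-84)/255 = 255 - 40698/255 ≈ 255 - 159.600 = 95.400 → 95
B: 255 - (255-228)×(255-139)/255 = 255 - 3132/255 ≈ 255 - 12.282 = 242.718 → 243
= RGB(246, 95, 243)


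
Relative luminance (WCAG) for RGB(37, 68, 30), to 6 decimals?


Linearize each channel (sRGB transfer function): c = v/255; c_lin = c/12.92 if c ≤ 0.04045, else ((c+0.055)/1.055)^2.4
  R: 37/255 ≈ 0.145098 > 0.04045 → ((0.145098+0.055)/1.055)^2.4 ≈ 0.018500
  G: 68/255 ≈ 0.266667 > 0.04045 → ((0.266667+0.055)/1.055)^2.4 ≈ 0.057805
  B: 30/255 ≈ 0.117647 > 0.04045 → ((0.117647+0.055)/1.055)^2.4 ≈ 0.012983
R_lin = 0.018500, G_lin = 0.057805, B_lin = 0.012983
L = 0.2126×R + 0.7152×G + 0.0722×B
L = 0.2126×0.018500 + 0.7152×0.057805 + 0.0722×0.012983
L ≈ 0.046213


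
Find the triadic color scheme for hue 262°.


Triadic: equally spaced at 120° intervals
H1 = 262°
H2 = (262 + 120) mod 360 = 22°
H3 = (262 + 240) mod 360 = 142°
Triadic = 262°, 22°, 142°


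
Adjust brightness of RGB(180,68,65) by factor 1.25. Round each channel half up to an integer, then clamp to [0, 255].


Multiply each channel by 1.25, round half up, clamp to [0, 255]
R: 180×1.25 = 225
G: 68×1.25 = 85
B: 65×1.25 = 81.25 → round → 81
= RGB(225, 85, 81)


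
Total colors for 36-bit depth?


Colors = 2^bits = 2^36
= 68,719,476,736 colors


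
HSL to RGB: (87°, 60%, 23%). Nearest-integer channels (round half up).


H=87°, S=0.60, L=0.23
C = (1-|2L-1|)×S = (1-|-0.54|)×0.60 = 0.276
H' = H/60 = 87/60 ≈ 1.4500; X = C×(1-|H' mod 2 - 1|) = 0.1518
m = L - C/2 = 0.23 - 0.138 = 0.092
Sector ⌊H'⌋ = 1 → (R',G',B') = (0.1518, 0.276, 0.0)
RGB = ((R'+m)×255, (G'+m)×255, (B'+m)×255) = (62.169, 93.84, 23.46)
Round half up → RGB(62, 94, 23)


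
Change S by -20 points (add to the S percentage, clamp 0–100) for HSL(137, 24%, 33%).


Original S = 24%
Adjustment = -20 percentage points
New S = 24 + (-20) = 4
Clamp to [0, 100] → 4
= HSL(137°, 4%, 33%)


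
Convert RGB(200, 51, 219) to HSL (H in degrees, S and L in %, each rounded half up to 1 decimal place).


Normalize: R'=200/255≈0.7843, G'=51/255≈0.2000, B'=219/255≈0.8588
Max=219/255, Min=51/255, Δ=Max-Min=168/255
L = (Max+Min)/2 = (219+51)/510 = 270/510 = 0.52941… → L = 52.9%
L > 0.5 → S = Δ/(2-Max-Min) = 168/(510-219-51) = 168/240 = 0.7 → S = 70.0%
(the 1/255 factors cancel in S and H, so raw channel differences can be used)
Max is B' → H = 60 × ((R-G)/Δ + 4) = 60 × ((200-51)/168 + 4)
  149/168 + 4 = 0.8869… + 4 = 4.8869…
  H = 60 × 4.8869… = 293.214…° → H = 293.2°
= HSL(293.2°, 70.0%, 52.9%)


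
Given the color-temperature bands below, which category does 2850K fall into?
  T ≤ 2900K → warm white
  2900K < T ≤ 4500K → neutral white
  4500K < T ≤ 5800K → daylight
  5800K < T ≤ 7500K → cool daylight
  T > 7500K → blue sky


Temperature: 2850K
2850K ≤ 2900K → warm white
Classification: warm white


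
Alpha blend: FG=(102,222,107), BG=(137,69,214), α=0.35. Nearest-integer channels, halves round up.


C = α×F + (1-α)×B, with 1-α = 0.65
R: 0.35×102 + 0.65×137 = 35.70 + 89.05 = 124.75 → 125
G: 0.35×222 + 0.65×69 = 77.70 + 44.85 = 122.55 → 123
B: 0.35×107 + 0.65×214 = 37.45 + 139.10 = 176.55 → 177
= RGB(125, 123, 177)


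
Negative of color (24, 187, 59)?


Invert: (255-R, 255-G, 255-B)
R: 255-24 = 231
G: 255-187 = 68
B: 255-59 = 196
= RGB(231, 68, 196)


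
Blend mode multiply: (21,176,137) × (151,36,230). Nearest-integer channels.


Multiply: C = A×B/255, rounded to nearest integer
R: 21×151/255 = 3171/255 ≈ 12.435 → 12
G: 176×36/255 = 6336/255 ≈ 24.847 → 25
B: 137×230/255 = 31510/255 ≈ 123.569 → 124
= RGB(12, 25, 124)


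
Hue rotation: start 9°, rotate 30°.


New hue = (H + rotation) mod 360
New hue = (9 + 30) mod 360
= 39 mod 360
= 39°


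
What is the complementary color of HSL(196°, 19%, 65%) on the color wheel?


Complement = opposite side of color wheel = hue + 180°
H' = (196 + 180) mod 360 = 16°
S and L unchanged.
= HSL(16°, 19%, 65%)


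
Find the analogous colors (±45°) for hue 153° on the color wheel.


Base hue: 153°
Left analog: (153 - 45) mod 360 = 108°
Right analog: (153 + 45) mod 360 = 198°
Analogous hues = 108° and 198°


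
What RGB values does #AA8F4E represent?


AA → 170 (R)
8F → 143 (G)
4E → 78 (B)
= RGB(170, 143, 78)


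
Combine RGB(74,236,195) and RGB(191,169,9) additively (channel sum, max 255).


Additive: each channel = min(255, C₁+C₂)
R: 74+191 = 265 → 255
G: 236+169 = 405 → 255
B: 195+9 = 204 → 204
= RGB(255, 255, 204)


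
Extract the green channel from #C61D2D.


Color: #C61D2D
R = C6 = 198
G = 1D = 29
B = 2D = 45
Green = 29


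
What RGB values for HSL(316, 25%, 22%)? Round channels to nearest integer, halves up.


H=316°, S=0.25, L=0.22
C = (1-|2L-1|)×S = (1-|-0.56|)×0.25 = 0.11
H' = H/60 = 316/60 ≈ 5.2667; X = C×(1-|H' mod 2 - 1|) ≈ 0.0807
m = L - C/2 = 0.22 - 0.055 = 0.165
Sector ⌊H'⌋ = 5 → (R',G',B') = (0.11, 0.0, ≈0.0807)
RGB = ((R'+m)×255, (G'+m)×255, (B'+m)×255) = (70.125, 42.075, 62.645)
Round half up → RGB(70, 42, 63)


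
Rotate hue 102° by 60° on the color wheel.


New hue = (H + rotation) mod 360
New hue = (102 + 60) mod 360
= 162 mod 360
= 162°


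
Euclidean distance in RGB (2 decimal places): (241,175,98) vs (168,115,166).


d = √[(R₁-R₂)² + (G₁-G₂)² + (B₁-B₂)²]
d = √[(241-168)² + (175-115)² + (98-166)²]
d = √[5329 + 3600 + 4624]
d = √13553
d ≈ 116.42


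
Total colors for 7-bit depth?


Colors = 2^bits = 2^7
= 128 colors


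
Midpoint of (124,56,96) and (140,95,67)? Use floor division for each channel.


Midpoint: each channel = ⌊(C₁+C₂)/2⌋
R: ⌊(124+140)/2⌋ = 132
G: ⌊(56+95)/2⌋ = 75
B: ⌊(96+67)/2⌋ = 81
= RGB(132, 75, 81)


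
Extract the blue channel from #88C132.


Color: #88C132
R = 88 = 136
G = C1 = 193
B = 32 = 50
Blue = 50


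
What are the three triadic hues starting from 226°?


Triadic: equally spaced at 120° intervals
H1 = 226°
H2 = (226 + 120) mod 360 = 346°
H3 = (226 + 240) mod 360 = 106°
Triadic = 226°, 346°, 106°


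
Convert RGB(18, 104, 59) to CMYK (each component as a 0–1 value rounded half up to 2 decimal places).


R'=18/255≈0.0706, G'=104/255≈0.4078, B'=59/255≈0.2314
K = 1 - max(R',G',B') = 1 - 104/255 = 151/255 = 0.59215… → 0.59
(1-R'-K)/(1-K) simplifies to (max-R)/max with max = 104:
C = (104-18)/104 = 86/104 = 0.82692… → 0.83
M = (104-104)/104 = 0/104 = 0 → 0.00
Y = (104-59)/104 = 45/104 = 0.43269… → 0.43
= CMYK(0.83, 0.00, 0.43, 0.59)


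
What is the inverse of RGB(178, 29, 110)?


Invert: (255-R, 255-G, 255-B)
R: 255-178 = 77
G: 255-29 = 226
B: 255-110 = 145
= RGB(77, 226, 145)


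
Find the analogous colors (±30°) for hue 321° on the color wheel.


Base hue: 321°
Left analog: (321 - 30) mod 360 = 291°
Right analog: (321 + 30) mod 360 = 351°
Analogous hues = 291° and 351°


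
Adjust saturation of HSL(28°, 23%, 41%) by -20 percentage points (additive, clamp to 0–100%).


Original S = 23%
Adjustment = -20 percentage points
New S = 23 + (-20) = 3
Clamp to [0, 100] → 3
= HSL(28°, 3%, 41%)


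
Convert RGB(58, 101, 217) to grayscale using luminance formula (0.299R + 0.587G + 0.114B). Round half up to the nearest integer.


Gray = 0.299×R + 0.587×G + 0.114×B
Gray = 0.299×58 + 0.587×101 + 0.114×217
Gray = 17.342 + 59.287 + 24.738
Gray = 101.367 → round half up → 101
Gray = 101


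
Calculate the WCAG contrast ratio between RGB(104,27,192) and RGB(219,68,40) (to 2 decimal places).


Linearize each sRGB channel c=v/255: c/12.92 if c ≤ 0.04045 else ((c+0.055)/1.055)^2.4
L = 0.2126×R_lin + 0.7152×G_lin + 0.0722×B_lin
Color 1 (104,27,192):
  R=104: 104/255≈0.4078 > 0.04045 → ((0.4078+0.055)/1.055)^2.4 ≈ 0.13843
  G=27: 27/255≈0.1059 > 0.04045 → ((0.1059+0.055)/1.055)^2.4 ≈ 0.01096
  B=192: 192/255≈0.7529 > 0.04045 → ((0.7529+0.055)/1.055)^2.4 ≈ 0.52712
  L1 = 0.2126×0.13843 + 0.7152×0.01096 + 0.0722×0.52712 ≈ 0.07533
Color 2 (219,68,40):
  R=219: 219/255≈0.8588 > 0.04045 → ((0.8588+0.055)/1.055)^2.4 ≈ 0.70838
  G=68: 68/255≈0.2667 > 0.04045 → ((0.2667+0.055)/1.055)^2.4 ≈ 0.05781
  B=40: 40/255≈0.1569 > 0.04045 → ((0.1569+0.055)/1.055)^2.4 ≈ 0.02122
  L2 = 0.2126×0.70838 + 0.7152×0.05781 + 0.0722×0.02122 ≈ 0.19348
Lighter = 0.19348, Darker = 0.07533
Ratio = (L_lighter + 0.05) / (L_darker + 0.05)
Ratio = (0.19348 + 0.05) / (0.07533 + 0.05) = 0.24348 / 0.12533 ≈ 1.9427
Ratio ≈ 1.94:1


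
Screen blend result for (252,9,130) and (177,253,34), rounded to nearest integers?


Screen: C = 255 - (255-A)×(255-B)/255, rounded to nearest integer
R: 255 - (255-252)×(255-177)/255 = 255 - 234/255 ≈ 255 - 0.918 = 254.082 → 254
G: 255 - (255-9)×(255-253)/255 = 255 - 492/255 ≈ 255 - 1.929 = 253.071 → 253
B: 255 - (255-130)×(255-34)/255 = 255 - 27625/255 ≈ 255 - 108.333 = 146.667 → 147
= RGB(254, 253, 147)


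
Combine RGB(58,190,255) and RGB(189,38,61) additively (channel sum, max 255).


Additive: each channel = min(255, C₁+C₂)
R: 58+189 = 247 → 247
G: 190+38 = 228 → 228
B: 255+61 = 316 → 255
= RGB(247, 228, 255)


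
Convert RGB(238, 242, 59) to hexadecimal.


R = 238 → EE (hex)
G = 242 → F2 (hex)
B = 59 → 3B (hex)
Hex = #EEF23B


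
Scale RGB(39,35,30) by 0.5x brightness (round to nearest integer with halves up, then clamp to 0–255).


Multiply each channel by 0.5, round half up, clamp to [0, 255]
R: 39×0.5 = 19.5 → round → 20
G: 35×0.5 = 17.5 → round → 18
B: 30×0.5 = 15
= RGB(20, 18, 15)


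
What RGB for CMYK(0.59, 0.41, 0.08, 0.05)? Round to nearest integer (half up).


R = 255 × (1-C) × (1-K) = 255 × 0.41 × 0.95 = 99.3225 → 99
G = 255 × (1-M) × (1-K) = 255 × 0.59 × 0.95 = 142.9275 → 143
B = 255 × (1-Y) × (1-K) = 255 × 0.92 × 0.95 = 222.87 → 223
= RGB(99, 143, 223)


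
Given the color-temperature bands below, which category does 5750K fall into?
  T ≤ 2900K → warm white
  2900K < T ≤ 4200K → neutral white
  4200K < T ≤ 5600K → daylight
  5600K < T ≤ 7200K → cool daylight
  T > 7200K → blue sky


Temperature: 5750K
5600K < 5750K ≤ 7200K → cool daylight
Classification: cool daylight


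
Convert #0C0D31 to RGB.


0C → 12 (R)
0D → 13 (G)
31 → 49 (B)
= RGB(12, 13, 49)


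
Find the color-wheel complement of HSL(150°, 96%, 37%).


Complement = opposite side of color wheel = hue + 180°
H' = (150 + 180) mod 360 = 330°
S and L unchanged.
= HSL(330°, 96%, 37%)


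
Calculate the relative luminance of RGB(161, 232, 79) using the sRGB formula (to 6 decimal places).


Linearize each channel (sRGB transfer function): c = v/255; c_lin = c/12.92 if c ≤ 0.04045, else ((c+0.055)/1.055)^2.4
  R: 161/255 ≈ 0.631373 > 0.04045 → ((0.631373+0.055)/1.055)^2.4 ≈ 0.356400
  G: 232/255 ≈ 0.909804 > 0.04045 → ((0.909804+0.055)/1.055)^2.4 ≈ 0.806952
  B: 79/255 ≈ 0.309804 > 0.04045 → ((0.309804+0.055)/1.055)^2.4 ≈ 0.078187
R_lin = 0.356400, G_lin = 0.806952, B_lin = 0.078187
L = 0.2126×R + 0.7152×G + 0.0722×B
L = 0.2126×0.356400 + 0.7152×0.806952 + 0.0722×0.078187
L ≈ 0.658548


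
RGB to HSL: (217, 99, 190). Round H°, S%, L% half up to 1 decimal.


Normalize: R'=217/255≈0.8510, G'=99/255≈0.3882, B'=190/255≈0.7451
Max=217/255, Min=99/255, Δ=Max-Min=118/255
L = (Max+Min)/2 = (217+99)/510 = 316/510 = 0.61960… → L = 62.0%
L > 0.5 → S = Δ/(2-Max-Min) = 118/(510-217-99) = 118/194 = 0.60824… → S = 60.8%
(the 1/255 factors cancel in S and H, so raw channel differences can be used)
Max is R' → H = 60 × (((G-B)/Δ) mod 6) = 60 × (((99-190)/118) mod 6)
  (-91)/118 = -0.7711…; negative, so add 6 → 5.2288…
  H = 60 × 5.2288… = 313.728…° → H = 313.7°
= HSL(313.7°, 60.8%, 62.0%)
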